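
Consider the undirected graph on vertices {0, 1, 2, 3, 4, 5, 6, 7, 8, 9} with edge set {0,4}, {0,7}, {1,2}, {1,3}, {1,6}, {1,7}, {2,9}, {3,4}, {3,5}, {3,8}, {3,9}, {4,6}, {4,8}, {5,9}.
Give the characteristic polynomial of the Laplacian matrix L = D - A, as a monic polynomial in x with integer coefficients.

With the vertex order [0, 1, 2, 3, 4, 5, 6, 7, 8, 9], the degrees are [2, 4, 2, 5, 4, 2, 2, 2, 2, 3], giving D = diag(2, 4, 2, 5, 4, 2, 2, 2, 2, 3) and L = D - A. Computing det(xI - L) by cofactor expansion (or equivalently via sum-over-permutations) gives x^10 - 28x^9 + 333x^8 - 2202x^7 + 8897x^6 - 22716x^5 + 36563x^4 - 35698x^3 + 19140x^2 - 4280x. The constant term is 0 because L is singular (the all-ones vector lies in its kernel). The eigenvalues sum to 28, which equals trace(L) = 2|E|. There is one zero in the spectrum, matching the 1 component.

x^10 - 28x^9 + 333x^8 - 2202x^7 + 8897x^6 - 22716x^5 + 36563x^4 - 35698x^3 + 19140x^2 - 4280x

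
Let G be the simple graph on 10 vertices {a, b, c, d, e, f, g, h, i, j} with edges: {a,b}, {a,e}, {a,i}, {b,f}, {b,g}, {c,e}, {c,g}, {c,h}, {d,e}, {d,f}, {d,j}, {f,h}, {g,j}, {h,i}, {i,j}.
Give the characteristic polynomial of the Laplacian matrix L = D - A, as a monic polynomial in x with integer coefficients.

Reading degrees in the order [a, b, c, d, e, f, g, h, i, j] gives [3, 3, 3, 3, 3, 3, 3, 3, 3, 3]; set D = diag(3, 3, 3, 3, 3, 3, 3, 3, 3, 3) and form L = D - A. Computing det(xI - L) by cofactor expansion (or equivalently via sum-over-permutations) gives x^10 - 30x^9 + 390x^8 - 2880x^7 + 13305x^6 - 39882x^5 + 77640x^4 - 94800x^3 + 66000x^2 - 20000x. Since p(0) = det(-L) = 0, x divides p(x). There is one zero in the spectrum, matching the 1 component.

x^10 - 30x^9 + 390x^8 - 2880x^7 + 13305x^6 - 39882x^5 + 77640x^4 - 94800x^3 + 66000x^2 - 20000x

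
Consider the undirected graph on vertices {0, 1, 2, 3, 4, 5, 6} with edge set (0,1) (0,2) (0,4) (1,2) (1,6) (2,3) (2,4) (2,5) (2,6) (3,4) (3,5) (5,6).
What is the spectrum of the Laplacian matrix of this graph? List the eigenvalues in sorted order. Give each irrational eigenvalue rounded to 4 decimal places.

With the vertex order [0, 1, 2, 3, 4, 5, 6], the degrees are [3, 3, 6, 3, 3, 3, 3], giving D = diag(3, 3, 6, 3, 3, 3, 3) and L = D - A. The multiplicity of 0 as a Laplacian eigenvalue equals the number of connected components. The largest eigenvalue, 7, is at most the vertex count 7.

[0, 2, 2, 4, 4, 5, 7]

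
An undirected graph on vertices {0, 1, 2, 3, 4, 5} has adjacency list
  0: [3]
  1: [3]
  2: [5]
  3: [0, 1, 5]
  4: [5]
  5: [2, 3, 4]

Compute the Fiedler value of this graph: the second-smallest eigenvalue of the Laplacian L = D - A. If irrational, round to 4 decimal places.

With the vertex order [0, 1, 2, 3, 4, 5], the degrees are [1, 1, 1, 3, 1, 3], giving D = diag(1, 1, 1, 3, 1, 3) and L = D - A. The smallest Laplacian eigenvalue is always 0. The next one, lambda_2 = 0.4384, measures how hard the graph is to disconnect: larger values mean better connectivity.

0.4384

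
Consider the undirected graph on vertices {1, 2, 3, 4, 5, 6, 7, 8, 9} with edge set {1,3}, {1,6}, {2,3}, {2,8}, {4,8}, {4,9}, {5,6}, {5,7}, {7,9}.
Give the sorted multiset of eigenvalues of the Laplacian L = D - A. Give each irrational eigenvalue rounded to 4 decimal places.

[0, 0.4679, 0.4679, 1.6527, 1.6527, 3, 3, 3.8794, 3.8794]

Each diagonal entry of L is the vertex degree and each off-diagonal entry is -1 where an edge is present, 0 otherwise; in the order [1, 2, 3, 4, 5, 6, 7, 8, 9] the diagonal is [2, 2, 2, 2, 2, 2, 2, 2, 2]. Diagonalising L (or applying a numerical eigensolver to the 9x9 matrix) gives the spectrum above. There is one zero in the spectrum, matching the 1 component. The eigenvalues sum to 18, which equals trace(L) = 2|E|.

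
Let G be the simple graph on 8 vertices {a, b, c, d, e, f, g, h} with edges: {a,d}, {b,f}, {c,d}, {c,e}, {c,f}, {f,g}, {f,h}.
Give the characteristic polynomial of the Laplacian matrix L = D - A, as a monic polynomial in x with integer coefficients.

x^8 - 14x^7 + 74x^6 - 190x^5 + 256x^4 - 182x^3 + 63x^2 - 8x

Each diagonal entry of L is the vertex degree and each off-diagonal entry is -1 where an edge is present, 0 otherwise; in the order [a, b, c, d, e, f, g, h] the diagonal is [1, 1, 3, 2, 1, 4, 1, 1]. Computing det(xI - L) by cofactor expansion (or equivalently via sum-over-permutations) gives x^8 - 14x^7 + 74x^6 - 190x^5 + 256x^4 - 182x^3 + 63x^2 - 8x. The coefficient of x^7 equals -trace(L) = -14, matching the sum of degrees.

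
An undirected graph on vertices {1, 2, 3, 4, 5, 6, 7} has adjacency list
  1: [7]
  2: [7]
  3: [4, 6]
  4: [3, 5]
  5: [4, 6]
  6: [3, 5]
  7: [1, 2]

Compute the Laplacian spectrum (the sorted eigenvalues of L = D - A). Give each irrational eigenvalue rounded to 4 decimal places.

Reading degrees in the order [1, 2, 3, 4, 5, 6, 7] gives [1, 1, 2, 2, 2, 2, 2]; set D = diag(1, 1, 2, 2, 2, 2, 2) and form L = D - A. The multiplicity of 0 as a Laplacian eigenvalue equals the number of connected components. The 2 zero eigenvalues correspond to the 2 connected components.

[0, 0, 1, 2, 2, 3, 4]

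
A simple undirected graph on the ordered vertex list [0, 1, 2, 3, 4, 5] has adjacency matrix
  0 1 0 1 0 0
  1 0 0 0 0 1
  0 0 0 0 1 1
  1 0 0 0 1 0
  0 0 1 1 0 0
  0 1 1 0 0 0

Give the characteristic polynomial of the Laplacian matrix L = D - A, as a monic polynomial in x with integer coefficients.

Each diagonal entry of L is the vertex degree and each off-diagonal entry is -1 where an edge is present, 0 otherwise; in the order [0, 1, 2, 3, 4, 5] the diagonal is [2, 2, 2, 2, 2, 2]. The eigenvalues of L are [0, 1, 1, 3, 3, 4]; the characteristic polynomial is the product of (x - lambda_i), which multiplies out to x^6 - 12x^5 + 54x^4 - 112x^3 + 105x^2 - 36x. The constant term is 0 because L is singular (the all-ones vector lies in its kernel). The largest eigenvalue, 4, is at most the vertex count 6.

x^6 - 12x^5 + 54x^4 - 112x^3 + 105x^2 - 36x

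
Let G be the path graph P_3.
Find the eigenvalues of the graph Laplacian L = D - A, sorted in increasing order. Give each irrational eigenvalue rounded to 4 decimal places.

[0, 1, 3]

The graph has 3 vertices and degree multiset [2, 1, 1]; D is the diagonal matrix of degrees and L = D - A. Since every row of L sums to 0, the all-ones vector is in the kernel and 0 is an eigenvalue. The eigenvalues sum to 4, which equals trace(L) = 2|E|.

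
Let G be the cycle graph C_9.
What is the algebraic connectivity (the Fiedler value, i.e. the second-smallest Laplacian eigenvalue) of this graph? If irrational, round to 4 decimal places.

The graph has 9 vertices and degree multiset [2, 2, 2, 2, 2, 2, 2, 2, 2]; D is the diagonal matrix of degrees and L = D - A. Computing the eigenvalues of L and sorting gives [0, 0.4679, 0.4679, 1.6527, 1.6527, 3, 3, 3.8794, 3.8794]. The Fiedler value lambda_2 = 0.4679 is strictly positive, so the graph is connected. The largest eigenvalue, 3.8794, is at most the vertex count 9.

0.4679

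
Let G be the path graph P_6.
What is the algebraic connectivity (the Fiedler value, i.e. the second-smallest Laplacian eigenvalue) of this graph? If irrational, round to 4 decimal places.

0.2679

The graph has 6 vertices and degree multiset [2, 2, 2, 2, 1, 1]; D is the diagonal matrix of degrees and L = D - A. The smallest Laplacian eigenvalue is always 0. The next one, lambda_2 = 0.2679, measures how hard the graph is to disconnect: larger values mean better connectivity. By the matrix-tree theorem the graph has (1/6) * product of the nonzero eigenvalues = 1 spanning tree.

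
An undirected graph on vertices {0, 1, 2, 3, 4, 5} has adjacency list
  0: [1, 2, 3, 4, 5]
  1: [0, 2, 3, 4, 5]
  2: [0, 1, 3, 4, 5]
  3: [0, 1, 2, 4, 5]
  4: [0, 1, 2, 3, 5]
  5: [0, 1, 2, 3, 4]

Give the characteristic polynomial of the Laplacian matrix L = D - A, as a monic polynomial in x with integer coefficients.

With the vertex order [0, 1, 2, 3, 4, 5], the degrees are [5, 5, 5, 5, 5, 5], giving D = diag(5, 5, 5, 5, 5, 5) and L = D - A. The eigenvalues of L are [0, 6, 6, 6, 6, 6]; the characteristic polynomial is the product of (x - lambda_i), which multiplies out to x^6 - 30x^5 + 360x^4 - 2160x^3 + 6480x^2 - 7776x. The coefficient of x^5 equals -trace(L) = -30, matching the sum of degrees. The eigenvalues sum to 30, which equals trace(L) = 2|E|. There is one zero in the spectrum, matching the 1 component.

x^6 - 30x^5 + 360x^4 - 2160x^3 + 6480x^2 - 7776x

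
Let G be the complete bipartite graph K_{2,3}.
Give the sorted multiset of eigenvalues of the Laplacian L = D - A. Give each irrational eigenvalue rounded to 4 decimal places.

[0, 2, 2, 3, 5]

The graph has 5 vertices and degree multiset [3, 3, 2, 2, 2]; D is the diagonal matrix of degrees and L = D - A. L is symmetric positive semidefinite, so every eigenvalue is real and nonnegative. The single zero eigenvalue shows the graph is connected. There is one zero in the spectrum, matching the 1 component.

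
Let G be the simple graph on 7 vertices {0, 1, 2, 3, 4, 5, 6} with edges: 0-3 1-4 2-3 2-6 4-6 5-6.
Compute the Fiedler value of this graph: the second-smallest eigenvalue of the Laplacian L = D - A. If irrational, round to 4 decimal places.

0.2603

With the vertex order [0, 1, 2, 3, 4, 5, 6], the degrees are [1, 1, 2, 2, 2, 1, 3], giving D = diag(1, 1, 2, 2, 2, 1, 3) and L = D - A. Computing the eigenvalues of L and sorting gives [0, 0.2603, 0.6262, 1.4055, 2.2742, 3.0996, 4.3342]. The Fiedler value lambda_2 = 0.2603 is strictly positive, so the graph is connected. There is one zero in the spectrum, matching the 1 component.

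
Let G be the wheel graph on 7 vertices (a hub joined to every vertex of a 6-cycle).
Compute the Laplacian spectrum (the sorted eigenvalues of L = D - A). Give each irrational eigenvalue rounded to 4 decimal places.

[0, 2, 2, 4, 4, 5, 7]

The graph has 7 vertices and degree multiset [6, 3, 3, 3, 3, 3, 3]; D is the diagonal matrix of degrees and L = D - A. Since every row of L sums to 0, the all-ones vector is in the kernel and 0 is an eigenvalue. By the matrix-tree theorem the graph has (1/7) * product of the nonzero eigenvalues = 320 spanning trees. There is one zero in the spectrum, matching the 1 component.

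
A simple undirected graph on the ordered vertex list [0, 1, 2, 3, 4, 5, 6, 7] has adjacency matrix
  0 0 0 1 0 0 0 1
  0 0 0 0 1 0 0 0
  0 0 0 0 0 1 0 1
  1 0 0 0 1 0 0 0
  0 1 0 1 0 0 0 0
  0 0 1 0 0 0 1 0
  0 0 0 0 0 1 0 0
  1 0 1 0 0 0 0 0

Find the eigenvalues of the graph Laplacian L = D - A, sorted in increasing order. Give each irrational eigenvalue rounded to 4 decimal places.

[0, 0.1522, 0.5858, 1.2346, 2, 2.7654, 3.4142, 3.8478]

Each diagonal entry of L is the vertex degree and each off-diagonal entry is -1 where an edge is present, 0 otherwise; in the order [0, 1, 2, 3, 4, 5, 6, 7] the diagonal is [2, 1, 2, 2, 2, 2, 1, 2]. Since every row of L sums to 0, the all-ones vector is in the kernel and 0 is an eigenvalue. By the matrix-tree theorem the graph has (1/8) * product of the nonzero eigenvalues = 1 spanning tree.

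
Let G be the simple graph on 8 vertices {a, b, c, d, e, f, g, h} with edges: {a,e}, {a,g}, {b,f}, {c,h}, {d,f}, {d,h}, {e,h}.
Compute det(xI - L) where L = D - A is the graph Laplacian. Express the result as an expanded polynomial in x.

With the vertex order [a, b, c, d, e, f, g, h], the degrees are [2, 1, 1, 2, 2, 2, 1, 3], giving D = diag(2, 1, 1, 2, 2, 2, 1, 3) and L = D - A. Computing det(xI - L) by cofactor expansion (or equivalently via sum-over-permutations) gives x^8 - 14x^7 + 77x^6 - 212x^5 + 308x^4 - 228x^3 + 75x^2 - 8x. The coefficient of x^7 equals -trace(L) = -14, matching the sum of degrees. The largest eigenvalue, 4.3623, is at most the vertex count 8.

x^8 - 14x^7 + 77x^6 - 212x^5 + 308x^4 - 228x^3 + 75x^2 - 8x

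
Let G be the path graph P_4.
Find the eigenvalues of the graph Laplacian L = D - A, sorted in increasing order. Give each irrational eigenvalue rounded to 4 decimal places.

The graph has 4 vertices and degree multiset [2, 2, 1, 1]; D is the diagonal matrix of degrees and L = D - A. Since every row of L sums to 0, the all-ones vector is in the kernel and 0 is an eigenvalue. The single zero eigenvalue shows the graph is connected. By the matrix-tree theorem the graph has (1/4) * product of the nonzero eigenvalues = 1 spanning tree.

[0, 0.5858, 2, 3.4142]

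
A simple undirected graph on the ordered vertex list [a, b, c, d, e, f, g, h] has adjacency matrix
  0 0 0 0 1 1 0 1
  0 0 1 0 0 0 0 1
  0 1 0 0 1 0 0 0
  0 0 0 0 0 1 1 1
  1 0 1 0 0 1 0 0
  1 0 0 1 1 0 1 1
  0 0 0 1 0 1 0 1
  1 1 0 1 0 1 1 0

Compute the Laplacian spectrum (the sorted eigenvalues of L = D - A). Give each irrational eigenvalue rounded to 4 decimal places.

[0, 1.0081, 1.8527, 2.7372, 4, 4.2286, 5.8844, 6.2891]

With the vertex order [a, b, c, d, e, f, g, h], the degrees are [3, 2, 2, 3, 3, 5, 3, 5], giving D = diag(3, 2, 2, 3, 3, 5, 3, 5) and L = D - A. Since every row of L sums to 0, the all-ones vector is in the kernel and 0 is an eigenvalue. The largest eigenvalue, 6.2891, is at most the vertex count 8.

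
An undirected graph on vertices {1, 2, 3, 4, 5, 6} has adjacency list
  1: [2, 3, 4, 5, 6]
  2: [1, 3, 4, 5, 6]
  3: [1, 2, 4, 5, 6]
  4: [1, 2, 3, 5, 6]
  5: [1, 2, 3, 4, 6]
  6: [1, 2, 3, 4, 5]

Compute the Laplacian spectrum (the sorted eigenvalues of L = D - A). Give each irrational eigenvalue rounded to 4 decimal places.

[0, 6, 6, 6, 6, 6]

Each diagonal entry of L is the vertex degree and each off-diagonal entry is -1 where an edge is present, 0 otherwise; in the order [1, 2, 3, 4, 5, 6] the diagonal is [5, 5, 5, 5, 5, 5]. Since every row of L sums to 0, the all-ones vector is in the kernel and 0 is an eigenvalue.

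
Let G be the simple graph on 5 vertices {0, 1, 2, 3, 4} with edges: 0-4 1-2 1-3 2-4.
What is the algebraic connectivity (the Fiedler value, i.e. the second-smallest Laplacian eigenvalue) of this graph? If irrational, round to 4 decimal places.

With the vertex order [0, 1, 2, 3, 4], the degrees are [1, 2, 2, 1, 2], giving D = diag(1, 2, 2, 1, 2) and L = D - A. The sorted Laplacian eigenvalues are [0, 0.3820, 1.3820, 2.6180, 3.6180]; the algebraic connectivity is the second entry, 0.3820. The largest eigenvalue, 3.6180, is at most the vertex count 5. The eigenvalues sum to 8, which equals trace(L) = 2|E|.

0.3820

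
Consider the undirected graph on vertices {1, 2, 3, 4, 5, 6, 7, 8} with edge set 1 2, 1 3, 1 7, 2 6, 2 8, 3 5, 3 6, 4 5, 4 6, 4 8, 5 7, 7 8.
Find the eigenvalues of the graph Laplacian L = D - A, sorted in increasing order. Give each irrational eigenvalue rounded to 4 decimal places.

[0, 2, 2, 2, 4, 4, 4, 6]

Each diagonal entry of L is the vertex degree and each off-diagonal entry is -1 where an edge is present, 0 otherwise; in the order [1, 2, 3, 4, 5, 6, 7, 8] the diagonal is [3, 3, 3, 3, 3, 3, 3, 3]. L is symmetric positive semidefinite, so every eigenvalue is real and nonnegative. The single zero eigenvalue shows the graph is connected.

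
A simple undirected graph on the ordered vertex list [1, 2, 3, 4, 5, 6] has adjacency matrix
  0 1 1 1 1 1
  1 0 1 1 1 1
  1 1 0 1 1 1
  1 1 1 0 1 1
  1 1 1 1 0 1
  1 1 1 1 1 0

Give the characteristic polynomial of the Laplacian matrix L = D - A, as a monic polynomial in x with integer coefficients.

x^6 - 30x^5 + 360x^4 - 2160x^3 + 6480x^2 - 7776x

Each diagonal entry of L is the vertex degree and each off-diagonal entry is -1 where an edge is present, 0 otherwise; in the order [1, 2, 3, 4, 5, 6] the diagonal is [5, 5, 5, 5, 5, 5]. L has integer entries, so p(x) = det(xI - L) has integer coefficients. Expanding the determinant yields x^6 - 30x^5 + 360x^4 - 2160x^3 + 6480x^2 - 7776x. The coefficient of x^5 equals -trace(L) = -30, matching the sum of degrees. The largest eigenvalue, 6, is at most the vertex count 6.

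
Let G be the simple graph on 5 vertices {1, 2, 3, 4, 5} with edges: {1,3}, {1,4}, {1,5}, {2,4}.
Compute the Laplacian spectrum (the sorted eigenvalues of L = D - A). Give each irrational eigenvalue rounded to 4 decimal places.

Each diagonal entry of L is the vertex degree and each off-diagonal entry is -1 where an edge is present, 0 otherwise; in the order [1, 2, 3, 4, 5] the diagonal is [3, 1, 1, 2, 1]. L is symmetric positive semidefinite, so every eigenvalue is real and nonnegative. The largest eigenvalue, 4.1701, is at most the vertex count 5. The eigenvalues sum to 8, which equals trace(L) = 2|E|.

[0, 0.5188, 1, 2.3111, 4.1701]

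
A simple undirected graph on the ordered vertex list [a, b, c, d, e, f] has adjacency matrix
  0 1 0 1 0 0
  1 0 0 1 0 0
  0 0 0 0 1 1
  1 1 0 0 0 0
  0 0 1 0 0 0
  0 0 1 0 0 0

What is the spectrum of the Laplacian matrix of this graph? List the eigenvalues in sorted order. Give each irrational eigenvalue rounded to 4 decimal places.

Reading degrees in the order [a, b, c, d, e, f] gives [2, 2, 2, 2, 1, 1]; set D = diag(2, 2, 2, 2, 1, 1) and form L = D - A. Since every row of L sums to 0, the all-ones vector is in the kernel and 0 is an eigenvalue. The 2 zero eigenvalues correspond to the 2 connected components. The eigenvalues sum to 10, which equals trace(L) = 2|E|. There are 2 zeros in the spectrum, matching the 2 components.

[0, 0, 1, 3, 3, 3]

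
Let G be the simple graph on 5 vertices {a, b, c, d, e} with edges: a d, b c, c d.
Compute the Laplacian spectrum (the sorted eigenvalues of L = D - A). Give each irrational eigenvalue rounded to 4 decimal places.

[0, 0, 0.5858, 2, 3.4142]

With the vertex order [a, b, c, d, e], the degrees are [1, 1, 2, 2, 0], giving D = diag(1, 1, 2, 2, 0) and L = D - A. The multiplicity of 0 as a Laplacian eigenvalue equals the number of connected components. The 2 zero eigenvalues correspond to the 2 connected components. There are 2 zeros in the spectrum, matching the 2 components. The eigenvalues sum to 6, which equals trace(L) = 2|E|.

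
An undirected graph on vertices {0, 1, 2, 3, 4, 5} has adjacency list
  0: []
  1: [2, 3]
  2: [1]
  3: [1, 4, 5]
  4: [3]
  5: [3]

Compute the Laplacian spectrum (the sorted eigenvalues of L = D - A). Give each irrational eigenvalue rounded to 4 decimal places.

[0, 0, 0.5188, 1, 2.3111, 4.1701]

Reading degrees in the order [0, 1, 2, 3, 4, 5] gives [0, 2, 1, 3, 1, 1]; set D = diag(0, 2, 1, 3, 1, 1) and form L = D - A. Since every row of L sums to 0, the all-ones vector is in the kernel and 0 is an eigenvalue. The 2 zero eigenvalues correspond to the 2 connected components. The eigenvalues sum to 8, which equals trace(L) = 2|E|.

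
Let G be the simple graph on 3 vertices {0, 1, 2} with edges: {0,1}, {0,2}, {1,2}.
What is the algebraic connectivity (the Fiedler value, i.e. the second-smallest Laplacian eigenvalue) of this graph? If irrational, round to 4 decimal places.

Each diagonal entry of L is the vertex degree and each off-diagonal entry is -1 where an edge is present, 0 otherwise; in the order [0, 1, 2] the diagonal is [2, 2, 2]. Computing the eigenvalues of L and sorting gives [0, 3, 3]. The Fiedler value lambda_2 = 3 is strictly positive, so the graph is connected. By the matrix-tree theorem the graph has (1/3) * product of the nonzero eigenvalues = 3 spanning trees.

3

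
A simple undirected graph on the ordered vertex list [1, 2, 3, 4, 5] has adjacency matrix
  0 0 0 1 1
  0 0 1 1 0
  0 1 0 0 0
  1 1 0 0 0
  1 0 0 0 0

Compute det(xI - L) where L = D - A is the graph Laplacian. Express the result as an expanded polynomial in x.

Each diagonal entry of L is the vertex degree and each off-diagonal entry is -1 where an edge is present, 0 otherwise; in the order [1, 2, 3, 4, 5] the diagonal is [2, 2, 1, 2, 1]. L has integer entries, so p(x) = det(xI - L) has integer coefficients. Expanding the determinant yields x^5 - 8x^4 + 21x^3 - 20x^2 + 5x. Since p(0) = det(-L) = 0, x divides p(x).

x^5 - 8x^4 + 21x^3 - 20x^2 + 5x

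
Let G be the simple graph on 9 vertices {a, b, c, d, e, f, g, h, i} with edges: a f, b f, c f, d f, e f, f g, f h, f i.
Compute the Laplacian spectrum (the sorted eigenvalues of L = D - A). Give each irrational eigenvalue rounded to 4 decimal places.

[0, 1, 1, 1, 1, 1, 1, 1, 9]

With the vertex order [a, b, c, d, e, f, g, h, i], the degrees are [1, 1, 1, 1, 1, 8, 1, 1, 1], giving D = diag(1, 1, 1, 1, 1, 8, 1, 1, 1) and L = D - A. Since every row of L sums to 0, the all-ones vector is in the kernel and 0 is an eigenvalue. The single zero eigenvalue shows the graph is connected. The largest eigenvalue, 9, is at most the vertex count 9.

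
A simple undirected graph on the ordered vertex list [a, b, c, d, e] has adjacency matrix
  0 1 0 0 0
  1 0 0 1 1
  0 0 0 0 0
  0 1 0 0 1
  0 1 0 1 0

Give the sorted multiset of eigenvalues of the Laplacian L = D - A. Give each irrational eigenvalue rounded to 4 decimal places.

With the vertex order [a, b, c, d, e], the degrees are [1, 3, 0, 2, 2], giving D = diag(1, 3, 0, 2, 2) and L = D - A. L is symmetric positive semidefinite, so every eigenvalue is real and nonnegative. The 2 zero eigenvalues correspond to the 2 connected components. The eigenvalues sum to 8, which equals trace(L) = 2|E|. The largest eigenvalue, 4, is at most the vertex count 5.

[0, 0, 1, 3, 4]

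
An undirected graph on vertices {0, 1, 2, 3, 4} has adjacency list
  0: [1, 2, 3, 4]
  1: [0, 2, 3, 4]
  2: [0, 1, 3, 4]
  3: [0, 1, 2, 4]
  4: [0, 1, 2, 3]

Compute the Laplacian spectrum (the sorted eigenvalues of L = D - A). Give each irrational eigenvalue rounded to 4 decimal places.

With the vertex order [0, 1, 2, 3, 4], the degrees are [4, 4, 4, 4, 4], giving D = diag(4, 4, 4, 4, 4) and L = D - A. Diagonalising L (or applying a numerical eigensolver to the 5x5 matrix) gives the spectrum above. The single zero eigenvalue shows the graph is connected. By the matrix-tree theorem the graph has (1/5) * product of the nonzero eigenvalues = 125 spanning trees. The largest eigenvalue, 5, is at most the vertex count 5.

[0, 5, 5, 5, 5]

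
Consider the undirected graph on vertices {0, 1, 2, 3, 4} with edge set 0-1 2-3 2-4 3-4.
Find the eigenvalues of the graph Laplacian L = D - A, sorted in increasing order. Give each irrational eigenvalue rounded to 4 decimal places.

[0, 0, 2, 3, 3]

With the vertex order [0, 1, 2, 3, 4], the degrees are [1, 1, 2, 2, 2], giving D = diag(1, 1, 2, 2, 2) and L = D - A. L is symmetric positive semidefinite, so every eigenvalue is real and nonnegative. The 2 zero eigenvalues correspond to the 2 connected components. The eigenvalues sum to 8, which equals trace(L) = 2|E|. The largest eigenvalue, 3, is at most the vertex count 5.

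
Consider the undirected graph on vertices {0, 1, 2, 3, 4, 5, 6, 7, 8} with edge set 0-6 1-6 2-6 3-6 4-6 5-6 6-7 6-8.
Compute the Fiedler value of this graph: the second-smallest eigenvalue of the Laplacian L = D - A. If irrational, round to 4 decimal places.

Reading degrees in the order [0, 1, 2, 3, 4, 5, 6, 7, 8] gives [1, 1, 1, 1, 1, 1, 8, 1, 1]; set D = diag(1, 1, 1, 1, 1, 1, 8, 1, 1) and form L = D - A. The sorted Laplacian eigenvalues are [0, 1, 1, 1, 1, 1, 1, 1, 9]; the algebraic connectivity is the second entry, 1. By the matrix-tree theorem the graph has (1/9) * product of the nonzero eigenvalues = 1 spanning tree. The eigenvalues sum to 16, which equals trace(L) = 2|E|.

1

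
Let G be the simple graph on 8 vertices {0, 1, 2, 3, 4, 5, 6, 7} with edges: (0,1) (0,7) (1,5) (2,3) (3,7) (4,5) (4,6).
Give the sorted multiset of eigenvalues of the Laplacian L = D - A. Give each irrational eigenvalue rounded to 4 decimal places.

With the vertex order [0, 1, 2, 3, 4, 5, 6, 7], the degrees are [2, 2, 1, 2, 2, 2, 1, 2], giving D = diag(2, 2, 1, 2, 2, 2, 1, 2) and L = D - A. L is symmetric positive semidefinite, so every eigenvalue is real and nonnegative.

[0, 0.1522, 0.5858, 1.2346, 2, 2.7654, 3.4142, 3.8478]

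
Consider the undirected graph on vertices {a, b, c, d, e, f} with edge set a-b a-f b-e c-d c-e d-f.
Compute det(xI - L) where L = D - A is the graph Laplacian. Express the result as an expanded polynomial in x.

Each diagonal entry of L is the vertex degree and each off-diagonal entry is -1 where an edge is present, 0 otherwise; in the order [a, b, c, d, e, f] the diagonal is [2, 2, 2, 2, 2, 2]. The eigenvalues of L are [0, 1, 1, 3, 3, 4]; the characteristic polynomial is the product of (x - lambda_i), which multiplies out to x^6 - 12x^5 + 54x^4 - 112x^3 + 105x^2 - 36x. The constant term is 0 because L is singular (the all-ones vector lies in its kernel). The largest eigenvalue, 4, is at most the vertex count 6. The eigenvalues sum to 12, which equals trace(L) = 2|E|.

x^6 - 12x^5 + 54x^4 - 112x^3 + 105x^2 - 36x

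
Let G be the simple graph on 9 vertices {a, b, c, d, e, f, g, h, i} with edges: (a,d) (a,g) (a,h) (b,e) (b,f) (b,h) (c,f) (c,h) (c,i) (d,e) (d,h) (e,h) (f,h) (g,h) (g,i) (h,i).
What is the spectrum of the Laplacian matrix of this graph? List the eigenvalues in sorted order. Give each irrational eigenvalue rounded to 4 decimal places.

Each diagonal entry of L is the vertex degree and each off-diagonal entry is -1 where an edge is present, 0 otherwise; in the order [a, b, c, d, e, f, g, h, i] the diagonal is [3, 3, 3, 3, 3, 3, 3, 8, 3]. Since every row of L sums to 0, the all-ones vector is in the kernel and 0 is an eigenvalue. The largest eigenvalue, 9, is at most the vertex count 9.

[0, 1.5858, 1.5858, 3, 3, 4.4142, 4.4142, 5, 9]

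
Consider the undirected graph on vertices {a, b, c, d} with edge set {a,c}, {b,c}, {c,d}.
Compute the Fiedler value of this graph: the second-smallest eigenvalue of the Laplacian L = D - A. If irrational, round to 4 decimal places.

Each diagonal entry of L is the vertex degree and each off-diagonal entry is -1 where an edge is present, 0 otherwise; in the order [a, b, c, d] the diagonal is [1, 1, 3, 1]. The sorted Laplacian eigenvalues are [0, 1, 1, 4]; the algebraic connectivity is the second entry, 1.

1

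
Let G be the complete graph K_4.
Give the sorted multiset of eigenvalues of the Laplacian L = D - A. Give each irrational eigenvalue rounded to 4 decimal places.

The graph has 4 vertices and degree multiset [3, 3, 3, 3]; D is the diagonal matrix of degrees and L = D - A. Since every row of L sums to 0, the all-ones vector is in the kernel and 0 is an eigenvalue. There is one zero in the spectrum, matching the 1 component.

[0, 4, 4, 4]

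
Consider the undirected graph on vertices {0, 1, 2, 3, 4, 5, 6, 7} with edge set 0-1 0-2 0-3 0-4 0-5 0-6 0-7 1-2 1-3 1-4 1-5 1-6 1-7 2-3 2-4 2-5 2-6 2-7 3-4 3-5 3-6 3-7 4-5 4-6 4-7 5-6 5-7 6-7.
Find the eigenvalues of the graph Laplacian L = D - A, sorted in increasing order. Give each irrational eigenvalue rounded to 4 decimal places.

Each diagonal entry of L is the vertex degree and each off-diagonal entry is -1 where an edge is present, 0 otherwise; in the order [0, 1, 2, 3, 4, 5, 6, 7] the diagonal is [7, 7, 7, 7, 7, 7, 7, 7]. The multiplicity of 0 as a Laplacian eigenvalue equals the number of connected components. The eigenvalues sum to 56, which equals trace(L) = 2|E|.

[0, 8, 8, 8, 8, 8, 8, 8]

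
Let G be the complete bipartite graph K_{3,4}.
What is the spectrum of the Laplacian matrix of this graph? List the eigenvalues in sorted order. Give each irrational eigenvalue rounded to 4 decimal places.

The graph has 7 vertices and degree multiset [4, 4, 4, 3, 3, 3, 3]; D is the diagonal matrix of degrees and L = D - A. L is symmetric positive semidefinite, so every eigenvalue is real and nonnegative. The single zero eigenvalue shows the graph is connected. The largest eigenvalue, 7, is at most the vertex count 7.

[0, 3, 3, 3, 4, 4, 7]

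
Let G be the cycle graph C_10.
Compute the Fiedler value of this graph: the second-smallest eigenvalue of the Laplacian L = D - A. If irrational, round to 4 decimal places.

The graph has 10 vertices and degree multiset [2, 2, 2, 2, 2, 2, 2, 2, 2, 2]; D is the diagonal matrix of degrees and L = D - A. Computing the eigenvalues of L and sorting gives [0, 0.3820, 0.3820, 1.3820, 1.3820, 2.6180, 2.6180, 3.6180, 3.6180, 4]. The Fiedler value lambda_2 = 0.3820 is strictly positive, so the graph is connected. The largest eigenvalue, 4, is at most the vertex count 10.

0.3820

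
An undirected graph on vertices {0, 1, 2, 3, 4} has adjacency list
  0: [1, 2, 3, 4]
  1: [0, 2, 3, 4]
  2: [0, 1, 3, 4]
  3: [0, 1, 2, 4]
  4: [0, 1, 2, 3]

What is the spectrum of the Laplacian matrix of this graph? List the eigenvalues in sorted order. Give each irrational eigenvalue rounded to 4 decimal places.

With the vertex order [0, 1, 2, 3, 4], the degrees are [4, 4, 4, 4, 4], giving D = diag(4, 4, 4, 4, 4) and L = D - A. Since every row of L sums to 0, the all-ones vector is in the kernel and 0 is an eigenvalue. The single zero eigenvalue shows the graph is connected. The eigenvalues sum to 20, which equals trace(L) = 2|E|.

[0, 5, 5, 5, 5]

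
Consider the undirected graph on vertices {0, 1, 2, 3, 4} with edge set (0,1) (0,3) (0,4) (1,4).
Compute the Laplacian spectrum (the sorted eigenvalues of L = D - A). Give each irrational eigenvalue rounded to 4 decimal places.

[0, 0, 1, 3, 4]

Reading degrees in the order [0, 1, 2, 3, 4] gives [3, 2, 0, 1, 2]; set D = diag(3, 2, 0, 1, 2) and form L = D - A. Since every row of L sums to 0, the all-ones vector is in the kernel and 0 is an eigenvalue. The 2 zero eigenvalues correspond to the 2 connected components. There are 2 zeros in the spectrum, matching the 2 components. The eigenvalues sum to 8, which equals trace(L) = 2|E|.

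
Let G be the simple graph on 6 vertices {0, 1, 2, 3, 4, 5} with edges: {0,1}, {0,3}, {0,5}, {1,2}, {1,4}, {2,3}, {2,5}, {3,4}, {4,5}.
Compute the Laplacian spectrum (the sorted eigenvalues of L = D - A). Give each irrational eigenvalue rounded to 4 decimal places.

[0, 3, 3, 3, 3, 6]

With the vertex order [0, 1, 2, 3, 4, 5], the degrees are [3, 3, 3, 3, 3, 3], giving D = diag(3, 3, 3, 3, 3, 3) and L = D - A. Since every row of L sums to 0, the all-ones vector is in the kernel and 0 is an eigenvalue. The eigenvalues sum to 18, which equals trace(L) = 2|E|. The largest eigenvalue, 6, is at most the vertex count 6.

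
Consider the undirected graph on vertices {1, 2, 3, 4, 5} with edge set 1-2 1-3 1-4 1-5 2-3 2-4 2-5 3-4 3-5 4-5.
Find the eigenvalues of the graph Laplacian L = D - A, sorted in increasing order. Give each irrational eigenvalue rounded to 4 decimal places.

[0, 5, 5, 5, 5]

With the vertex order [1, 2, 3, 4, 5], the degrees are [4, 4, 4, 4, 4], giving D = diag(4, 4, 4, 4, 4) and L = D - A. L is symmetric positive semidefinite, so every eigenvalue is real and nonnegative. The single zero eigenvalue shows the graph is connected.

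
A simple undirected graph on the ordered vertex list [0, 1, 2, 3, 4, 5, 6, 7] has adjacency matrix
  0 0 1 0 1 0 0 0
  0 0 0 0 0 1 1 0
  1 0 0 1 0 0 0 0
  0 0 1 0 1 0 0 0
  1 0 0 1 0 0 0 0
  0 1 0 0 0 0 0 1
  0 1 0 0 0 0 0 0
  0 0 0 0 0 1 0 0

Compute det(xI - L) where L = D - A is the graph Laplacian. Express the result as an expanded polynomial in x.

x^8 - 14x^7 + 78x^6 - 220x^5 + 328x^4 - 240x^3 + 64x^2

Reading degrees in the order [0, 1, 2, 3, 4, 5, 6, 7] gives [2, 2, 2, 2, 2, 2, 1, 1]; set D = diag(2, 2, 2, 2, 2, 2, 1, 1) and form L = D - A. Computing det(xI - L) by cofactor expansion (or equivalently via sum-over-permutations) gives x^8 - 14x^7 + 78x^6 - 220x^5 + 328x^4 - 240x^3 + 64x^2. Since p(0) = det(-L) = 0, x divides p(x). The eigenvalues sum to 14, which equals trace(L) = 2|E|. The largest eigenvalue, 4, is at most the vertex count 8.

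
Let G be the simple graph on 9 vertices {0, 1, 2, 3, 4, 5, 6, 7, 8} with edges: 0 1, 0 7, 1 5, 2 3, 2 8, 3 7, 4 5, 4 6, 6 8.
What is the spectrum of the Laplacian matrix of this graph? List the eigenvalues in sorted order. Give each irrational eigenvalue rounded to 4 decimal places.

[0, 0.4679, 0.4679, 1.6527, 1.6527, 3, 3, 3.8794, 3.8794]

Each diagonal entry of L is the vertex degree and each off-diagonal entry is -1 where an edge is present, 0 otherwise; in the order [0, 1, 2, 3, 4, 5, 6, 7, 8] the diagonal is [2, 2, 2, 2, 2, 2, 2, 2, 2]. The multiplicity of 0 as a Laplacian eigenvalue equals the number of connected components. The single zero eigenvalue shows the graph is connected. The eigenvalues sum to 18, which equals trace(L) = 2|E|.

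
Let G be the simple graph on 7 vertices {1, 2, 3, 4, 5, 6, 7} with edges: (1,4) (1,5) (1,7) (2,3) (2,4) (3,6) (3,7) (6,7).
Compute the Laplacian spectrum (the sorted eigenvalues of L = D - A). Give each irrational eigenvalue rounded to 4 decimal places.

[0, 0.6490, 1.0910, 2.2416, 3.1462, 4.2048, 4.6675]

Reading degrees in the order [1, 2, 3, 4, 5, 6, 7] gives [3, 2, 3, 2, 1, 2, 3]; set D = diag(3, 2, 3, 2, 1, 2, 3) and form L = D - A. The multiplicity of 0 as a Laplacian eigenvalue equals the number of connected components. The eigenvalues sum to 16, which equals trace(L) = 2|E|.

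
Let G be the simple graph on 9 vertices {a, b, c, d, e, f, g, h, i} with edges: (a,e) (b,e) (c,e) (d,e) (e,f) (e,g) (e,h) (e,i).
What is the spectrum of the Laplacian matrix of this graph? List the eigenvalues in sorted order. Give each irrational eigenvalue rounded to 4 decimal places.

With the vertex order [a, b, c, d, e, f, g, h, i], the degrees are [1, 1, 1, 1, 8, 1, 1, 1, 1], giving D = diag(1, 1, 1, 1, 8, 1, 1, 1, 1) and L = D - A. Since every row of L sums to 0, the all-ones vector is in the kernel and 0 is an eigenvalue. The eigenvalues sum to 16, which equals trace(L) = 2|E|. By the matrix-tree theorem the graph has (1/9) * product of the nonzero eigenvalues = 1 spanning tree.

[0, 1, 1, 1, 1, 1, 1, 1, 9]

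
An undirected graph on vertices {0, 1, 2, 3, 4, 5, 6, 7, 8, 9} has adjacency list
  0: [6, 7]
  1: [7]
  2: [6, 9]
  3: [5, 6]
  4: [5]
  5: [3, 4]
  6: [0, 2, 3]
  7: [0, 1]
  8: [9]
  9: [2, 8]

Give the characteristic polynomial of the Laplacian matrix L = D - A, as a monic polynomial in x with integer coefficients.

x^10 - 18x^9 + 135x^8 - 548x^7 + 1308x^6 - 1866x^5 + 1545x^4 - 684x^3 + 138x^2 - 10x

With the vertex order [0, 1, 2, 3, 4, 5, 6, 7, 8, 9], the degrees are [2, 1, 2, 2, 1, 2, 3, 2, 1, 2], giving D = diag(2, 1, 2, 2, 1, 2, 3, 2, 1, 2) and L = D - A. Computing det(xI - L) by cofactor expansion (or equivalently via sum-over-permutations) gives x^10 - 18x^9 + 135x^8 - 548x^7 + 1308x^6 - 1866x^5 + 1545x^4 - 684x^3 + 138x^2 - 10x. The coefficient of x^9 equals -trace(L) = -18, matching the sum of degrees.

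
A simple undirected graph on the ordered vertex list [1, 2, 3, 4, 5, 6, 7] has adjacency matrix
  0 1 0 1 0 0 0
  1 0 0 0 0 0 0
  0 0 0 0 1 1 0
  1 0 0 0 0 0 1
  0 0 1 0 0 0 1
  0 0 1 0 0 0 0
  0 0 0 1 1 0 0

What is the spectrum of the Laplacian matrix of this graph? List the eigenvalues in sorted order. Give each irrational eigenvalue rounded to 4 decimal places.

[0, 0.1981, 0.7530, 1.5550, 2.4450, 3.2470, 3.8019]

Reading degrees in the order [1, 2, 3, 4, 5, 6, 7] gives [2, 1, 2, 2, 2, 1, 2]; set D = diag(2, 1, 2, 2, 2, 1, 2) and form L = D - A. L is symmetric positive semidefinite, so every eigenvalue is real and nonnegative. By the matrix-tree theorem the graph has (1/7) * product of the nonzero eigenvalues = 1 spanning tree. The largest eigenvalue, 3.8019, is at most the vertex count 7.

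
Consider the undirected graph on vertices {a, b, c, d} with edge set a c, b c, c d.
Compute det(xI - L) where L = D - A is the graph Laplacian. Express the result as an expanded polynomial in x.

x^4 - 6x^3 + 9x^2 - 4x

Each diagonal entry of L is the vertex degree and each off-diagonal entry is -1 where an edge is present, 0 otherwise; in the order [a, b, c, d] the diagonal is [1, 1, 3, 1]. Computing det(xI - L) by cofactor expansion (or equivalently via sum-over-permutations) gives x^4 - 6x^3 + 9x^2 - 4x. The coefficient of x^3 equals -trace(L) = -6, matching the sum of degrees.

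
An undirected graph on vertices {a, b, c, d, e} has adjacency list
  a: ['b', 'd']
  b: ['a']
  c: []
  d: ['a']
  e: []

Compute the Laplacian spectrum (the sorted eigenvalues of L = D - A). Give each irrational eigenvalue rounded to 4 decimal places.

Reading degrees in the order [a, b, c, d, e] gives [2, 1, 0, 1, 0]; set D = diag(2, 1, 0, 1, 0) and form L = D - A. L is symmetric positive semidefinite, so every eigenvalue is real and nonnegative. The 3 zero eigenvalues correspond to the 3 connected components. There are 3 zeros in the spectrum, matching the 3 components.

[0, 0, 0, 1, 3]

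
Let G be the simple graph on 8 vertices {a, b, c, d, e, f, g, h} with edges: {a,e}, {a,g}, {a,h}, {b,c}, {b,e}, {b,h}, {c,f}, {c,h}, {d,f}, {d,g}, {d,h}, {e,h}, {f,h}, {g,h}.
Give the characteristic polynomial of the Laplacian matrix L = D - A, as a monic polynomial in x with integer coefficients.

Reading degrees in the order [a, b, c, d, e, f, g, h] gives [3, 3, 3, 3, 3, 3, 3, 7]; set D = diag(3, 3, 3, 3, 3, 3, 3, 7) and form L = D - A. Computing det(xI - L) by cofactor expansion (or equivalently via sum-over-permutations) gives x^8 - 28x^7 + 322x^6 - 1974x^5 + 6965x^4 - 14126x^3 + 15225x^2 - 6728x. The coefficient of x^7 equals -trace(L) = -28, matching the sum of degrees. The largest eigenvalue, 8, is at most the vertex count 8.

x^8 - 28x^7 + 322x^6 - 1974x^5 + 6965x^4 - 14126x^3 + 15225x^2 - 6728x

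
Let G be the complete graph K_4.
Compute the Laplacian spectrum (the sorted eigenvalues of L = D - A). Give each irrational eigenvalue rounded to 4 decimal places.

The graph has 4 vertices and degree multiset [3, 3, 3, 3]; D is the diagonal matrix of degrees and L = D - A. L is symmetric positive semidefinite, so every eigenvalue is real and nonnegative. The single zero eigenvalue shows the graph is connected. There is one zero in the spectrum, matching the 1 component. The largest eigenvalue, 4, is at most the vertex count 4.

[0, 4, 4, 4]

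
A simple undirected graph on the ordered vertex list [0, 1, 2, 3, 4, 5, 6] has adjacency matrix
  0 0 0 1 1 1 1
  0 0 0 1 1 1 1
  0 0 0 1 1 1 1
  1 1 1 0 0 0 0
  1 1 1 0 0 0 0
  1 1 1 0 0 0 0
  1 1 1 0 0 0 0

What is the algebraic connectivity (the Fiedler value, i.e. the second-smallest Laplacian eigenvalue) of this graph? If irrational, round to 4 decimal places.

3

With the vertex order [0, 1, 2, 3, 4, 5, 6], the degrees are [4, 4, 4, 3, 3, 3, 3], giving D = diag(4, 4, 4, 3, 3, 3, 3) and L = D - A. Computing the eigenvalues of L and sorting gives [0, 3, 3, 3, 4, 4, 7]. The Fiedler value lambda_2 = 3 is strictly positive, so the graph is connected.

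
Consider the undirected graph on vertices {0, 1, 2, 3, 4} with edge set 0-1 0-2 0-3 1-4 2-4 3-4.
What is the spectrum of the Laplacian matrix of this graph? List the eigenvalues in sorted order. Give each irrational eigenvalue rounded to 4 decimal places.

With the vertex order [0, 1, 2, 3, 4], the degrees are [3, 2, 2, 2, 3], giving D = diag(3, 2, 2, 2, 3) and L = D - A. The multiplicity of 0 as a Laplacian eigenvalue equals the number of connected components. The eigenvalues sum to 12, which equals trace(L) = 2|E|.

[0, 2, 2, 3, 5]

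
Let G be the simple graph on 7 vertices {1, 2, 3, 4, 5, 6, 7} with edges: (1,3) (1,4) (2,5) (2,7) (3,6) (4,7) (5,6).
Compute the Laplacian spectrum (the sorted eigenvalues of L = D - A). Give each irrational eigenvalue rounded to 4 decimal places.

With the vertex order [1, 2, 3, 4, 5, 6, 7], the degrees are [2, 2, 2, 2, 2, 2, 2], giving D = diag(2, 2, 2, 2, 2, 2, 2) and L = D - A. The multiplicity of 0 as a Laplacian eigenvalue equals the number of connected components. The single zero eigenvalue shows the graph is connected. The eigenvalues sum to 14, which equals trace(L) = 2|E|. There is one zero in the spectrum, matching the 1 component.

[0, 0.7530, 0.7530, 2.4450, 2.4450, 3.8019, 3.8019]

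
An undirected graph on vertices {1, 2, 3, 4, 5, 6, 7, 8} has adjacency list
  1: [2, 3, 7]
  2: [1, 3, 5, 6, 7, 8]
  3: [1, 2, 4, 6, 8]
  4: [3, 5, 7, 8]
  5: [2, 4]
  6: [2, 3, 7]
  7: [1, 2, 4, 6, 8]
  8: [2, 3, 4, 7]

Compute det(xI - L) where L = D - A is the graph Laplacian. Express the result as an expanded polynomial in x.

Reading degrees in the order [1, 2, 3, 4, 5, 6, 7, 8] gives [3, 6, 5, 4, 2, 3, 5, 4]; set D = diag(3, 6, 5, 4, 2, 3, 5, 4) and form L = D - A. Computing det(xI - L) by cofactor expansion (or equivalently via sum-over-permutations) gives x^8 - 32x^7 + 426x^6 - 3052x^5 + 12681x^4 - 30484x^3 + 39148x^2 - 20640x. The coefficient of x^7 equals -trace(L) = -32, matching the sum of degrees. There is one zero in the spectrum, matching the 1 component.

x^8 - 32x^7 + 426x^6 - 3052x^5 + 12681x^4 - 30484x^3 + 39148x^2 - 20640x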